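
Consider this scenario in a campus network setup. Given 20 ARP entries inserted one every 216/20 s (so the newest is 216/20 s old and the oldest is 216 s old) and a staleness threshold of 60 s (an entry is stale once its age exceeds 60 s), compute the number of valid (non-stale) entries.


Ages are k * 216/20 s for k = 1..20 (spacing = 10.8000 s).
Entry k is valid iff k * 216/20 <= 60 iff k <= 20 * 60 / 216 = 5.5556
n_valid = floor(5.5556) = 5
(n_stale = 20 - 5 = 15)

5


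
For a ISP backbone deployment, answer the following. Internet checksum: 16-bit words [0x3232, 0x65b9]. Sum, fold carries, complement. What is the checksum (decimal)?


Given words: [0x3232, 0x65b9]
Step 1: Sum all words
Raw sum = 12850 + 26041 = 38891
One's complement = ~38891 & 0xFFFF = 26644

26644


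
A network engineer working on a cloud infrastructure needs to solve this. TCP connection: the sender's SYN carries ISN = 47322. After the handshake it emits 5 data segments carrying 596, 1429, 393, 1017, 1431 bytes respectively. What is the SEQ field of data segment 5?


The SYN occupies sequence number ISN = 47322, so the first data byte is ISN + 1 = 47323.
SEQ of data segment i = (ISN + 1) + sum of payload sizes of segments 1..i-1.
Segment 1: SEQ = 47323, payload = 596 bytes
Segment 2: SEQ = 47919, payload = 1429 bytes
Segment 3: SEQ = 49348, payload = 393 bytes
Segment 4: SEQ = 49741, payload = 1017 bytes
Segment 5: SEQ = 50758, payload = 1431 bytes
SEQ of segment 5 = 47323 + 596 + 1429 + 393 + 1017 = 50758

50758


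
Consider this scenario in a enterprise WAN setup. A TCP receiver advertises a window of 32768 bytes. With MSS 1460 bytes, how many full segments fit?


Given: RWND = 32768 bytes, MSS = 1460 bytes
Full segments = floor(RWND / MSS)
Full segments = floor(32768 / 1460)
Full segments = floor(22.4438) = 22

22


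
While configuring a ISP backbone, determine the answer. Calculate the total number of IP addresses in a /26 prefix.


Given: CIDR prefix /26
Host bits = 32 - 26 = 6
Total addresses = 2^6 = 64

64


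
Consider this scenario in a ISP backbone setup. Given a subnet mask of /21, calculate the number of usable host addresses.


Given: subnet mask /21
Host bits = 32 - 21 = 11
Total addresses = 2^11 = 2048
Usable hosts = 2048 - 2 (network + broadcast) = 2046

2046


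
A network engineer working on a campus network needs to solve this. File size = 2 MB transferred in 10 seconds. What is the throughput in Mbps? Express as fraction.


Given: file = 2 MB, time = 10 s
File in Mb = 2 * 8 = 16 Mb
Throughput = 16 / 10 Mbps
Throughput = 8/5 Mbps

8/5


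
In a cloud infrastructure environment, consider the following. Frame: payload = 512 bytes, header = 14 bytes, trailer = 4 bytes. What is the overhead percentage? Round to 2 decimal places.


Given: payload = 512 B, header = 14 B, trailer = 4 B
Overhead bytes = header + trailer = 14 + 4 = 18
Total frame = payload + overhead = 512 + 18 = 530
Overhead % = 18 / 530 * 100 = 3.3962% -> 3.40% (2 dp)

3.40


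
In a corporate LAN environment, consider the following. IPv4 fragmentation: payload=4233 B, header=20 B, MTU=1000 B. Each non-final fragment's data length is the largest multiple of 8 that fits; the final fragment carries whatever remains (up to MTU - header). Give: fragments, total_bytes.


Max data per non-final fragment = floor((MTU - header)/8)*8 = floor((1000 - 20)/8)*8 = floor(980/8)*8 = 976 B
Final fragment needs no 8-byte alignment: it can carry up to MTU - header = 980 B
Non-final fragments needed = ceil((payload - 980) / 976) = ceil(3253/976) = ceil(3.3330) = 4
Number of fragments = 4 + 1 = 5
Fragment sizes (data): 4 * 976 B + 329 B (last, 329 <= 980 OK)
Total bytes sent = payload + n_frags * header = 4233 + 5*20 = 4233 + 100 = 4333 B

5, 4333


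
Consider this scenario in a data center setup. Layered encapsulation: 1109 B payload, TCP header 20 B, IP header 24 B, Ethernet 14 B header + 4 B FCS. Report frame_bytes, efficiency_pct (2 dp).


TCP segment = 1109 + 20 = 1129 B
IP packet = 1129 + 24 = 1153 B
Ethernet frame = 1153 + 14 + 4 = 1171 B
Efficiency = app / frame = 1109 / 1171 = 0.947054 = 94.7054% -> 94.71% (2 dp)

1171, 94.71


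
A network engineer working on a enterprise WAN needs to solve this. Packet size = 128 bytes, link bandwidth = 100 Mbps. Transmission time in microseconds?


Given: packet = 128 bytes, bandwidth = 100 Mbps
Packet in bits = 128 * 8 = 1024 bits
Bandwidth = 100 * 10^6 = 100000000 bps
Time = 1024 / 100000000 seconds
Time in us = 1024 * 10^6 / 100000000 = 10.24

10.24


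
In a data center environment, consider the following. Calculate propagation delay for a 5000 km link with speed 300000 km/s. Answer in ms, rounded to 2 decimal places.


Given: distance = 5000 km, speed = 300000 km/s
Delay = distance / speed = 5000 / 300000 seconds
Delay in ms = 5000 * 1000 / 300000
Delay = 16.6667 ms
Rounded to 2 dp = 16.67 ms

16.67


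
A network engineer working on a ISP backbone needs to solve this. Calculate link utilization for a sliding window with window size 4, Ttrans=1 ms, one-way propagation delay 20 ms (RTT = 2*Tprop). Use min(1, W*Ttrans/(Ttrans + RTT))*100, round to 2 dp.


Given: W = 4, Ttrans = 1 ms, RTT = 40 ms (= 2 * Tprop, Tprop = 20 ms)
Cycle time = Ttrans + RTT = 1 + 40 = 41 ms (first packet sent until its ACK returns)
W * Ttrans = 4 * 1 = 4 ms of sending per cycle
W * Ttrans / (Ttrans + RTT) = 4 / 41 = 0.097561
U = min(1, 0.097561) = 0.097561
U% = 9.76%

9.76


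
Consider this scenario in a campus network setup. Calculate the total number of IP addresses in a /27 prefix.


Given: CIDR prefix /27
Host bits = 32 - 27 = 5
Total addresses = 2^5 = 32

32


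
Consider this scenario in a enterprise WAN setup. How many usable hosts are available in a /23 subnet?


Given: subnet mask /23
Host bits = 32 - 23 = 9
Total addresses = 2^9 = 512
Usable hosts = 512 - 2 (network + broadcast) = 510

510


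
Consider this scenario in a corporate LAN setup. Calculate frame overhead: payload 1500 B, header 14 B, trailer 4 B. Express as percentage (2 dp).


Given: payload = 1500 B, header = 14 B, trailer = 4 B
Overhead bytes = header + trailer = 14 + 4 = 18
Total frame = payload + overhead = 1500 + 18 = 1518
Overhead % = 18 / 1518 * 100 = 1.1858% -> 1.19% (2 dp)

1.19


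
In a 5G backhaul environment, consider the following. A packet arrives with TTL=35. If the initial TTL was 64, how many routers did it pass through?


Given: initial TTL = 64, received TTL = 35
Hops = initial TTL - received TTL
Hops = 64 - 35 = 29

29


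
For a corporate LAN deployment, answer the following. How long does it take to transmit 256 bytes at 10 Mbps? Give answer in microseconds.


Given: packet = 256 bytes, bandwidth = 10 Mbps
Packet in bits = 256 * 8 = 2048 bits
Bandwidth = 10 * 10^6 = 10000000 bps
Time = 2048 / 10000000 seconds
Time in us = 2048 * 10^6 / 10000000 = 204.8

204.8


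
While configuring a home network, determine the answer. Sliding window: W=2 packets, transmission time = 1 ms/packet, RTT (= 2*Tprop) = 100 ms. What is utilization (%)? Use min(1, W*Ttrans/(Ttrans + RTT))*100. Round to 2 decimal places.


Given: W = 2, Ttrans = 1 ms, RTT = 100 ms (= 2 * Tprop, Tprop = 50 ms)
Cycle time = Ttrans + RTT = 1 + 100 = 101 ms (first packet sent until its ACK returns)
W * Ttrans = 2 * 1 = 2 ms of sending per cycle
W * Ttrans / (Ttrans + RTT) = 2 / 101 = 0.019802
U = min(1, 0.019802) = 0.019802
U% = 1.98%

1.98


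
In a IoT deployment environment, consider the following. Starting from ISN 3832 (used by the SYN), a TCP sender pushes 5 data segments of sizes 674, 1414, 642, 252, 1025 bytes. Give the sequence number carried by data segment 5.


The SYN occupies sequence number ISN = 3832, so the first data byte is ISN + 1 = 3833.
SEQ of data segment i = (ISN + 1) + sum of payload sizes of segments 1..i-1.
Segment 1: SEQ = 3833, payload = 674 bytes
Segment 2: SEQ = 4507, payload = 1414 bytes
Segment 3: SEQ = 5921, payload = 642 bytes
Segment 4: SEQ = 6563, payload = 252 bytes
Segment 5: SEQ = 6815, payload = 1025 bytes
SEQ of segment 5 = 3833 + 674 + 1414 + 642 + 252 = 6815

6815


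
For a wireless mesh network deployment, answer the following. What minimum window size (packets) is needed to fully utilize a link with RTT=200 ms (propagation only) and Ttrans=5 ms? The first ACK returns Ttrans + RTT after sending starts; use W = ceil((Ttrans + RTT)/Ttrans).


Given: Ttrans = 5 ms, RTT = 200 ms (= 2 * Tprop, Tprop = 100 ms)
Time until first ACK returns = Ttrans + RTT = 5 + 200 = 205 ms
Need W * Ttrans >= Ttrans + RTT  ->  W >= (Ttrans + RTT) / Ttrans
(Ttrans + RTT) / Ttrans = 205 / 5 = 41
W_min = ceil(41) = 41

41


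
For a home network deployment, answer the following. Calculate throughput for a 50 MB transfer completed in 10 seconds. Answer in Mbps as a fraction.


Given: file = 50 MB, time = 10 s
File in Mb = 50 * 8 = 400 Mb
Throughput = 400 / 10 Mbps
Throughput = 40 Mbps

40


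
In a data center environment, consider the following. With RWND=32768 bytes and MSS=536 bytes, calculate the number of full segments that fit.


Given: RWND = 32768 bytes, MSS = 536 bytes
Full segments = floor(RWND / MSS)
Full segments = floor(32768 / 536)
Full segments = floor(61.1343) = 61

61


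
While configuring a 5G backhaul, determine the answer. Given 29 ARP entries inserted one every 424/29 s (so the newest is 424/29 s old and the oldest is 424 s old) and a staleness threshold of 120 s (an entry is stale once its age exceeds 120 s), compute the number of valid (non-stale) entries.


Ages are k * 424/29 s for k = 1..29 (spacing = 14.6207 s).
Entry k is valid iff k * 424/29 <= 120 iff k <= 29 * 120 / 424 = 8.2075
n_valid = floor(8.2075) = 8
(n_stale = 29 - 8 = 21)

8


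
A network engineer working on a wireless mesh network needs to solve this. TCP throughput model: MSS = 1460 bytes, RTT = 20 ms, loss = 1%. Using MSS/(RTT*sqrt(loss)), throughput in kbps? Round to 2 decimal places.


Given: MSS = 1460 bytes, RTT = 20 ms, loss = 1%
RTT in seconds = 20 / 1000 = 0.02
Loss rate = 1% = 0.01
sqrt(loss) = sqrt(0.01) = 0.1
Throughput (bytes/s) = 1460 / (0.02 * 0.1) = 730000.0000
Throughput (kbps) = 730000.0000 * 8 / 1000 = 5840.000000 -> 5840.00 kbps (2 dp)

5840.00


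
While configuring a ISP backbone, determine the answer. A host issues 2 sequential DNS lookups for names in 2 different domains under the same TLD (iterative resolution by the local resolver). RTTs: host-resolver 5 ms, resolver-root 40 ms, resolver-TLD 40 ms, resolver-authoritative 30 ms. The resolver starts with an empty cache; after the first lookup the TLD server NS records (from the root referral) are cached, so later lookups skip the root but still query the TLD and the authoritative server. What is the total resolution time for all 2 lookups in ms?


Lookup 1 (cold cache): local + root + TLD + auth = 5 + 40 + 40 + 30 = 115 ms
Lookups 2..2 (TLD NS cached -> skip root; new domain -> still ask TLD and auth): local + TLD + auth = 5 + 40 + 30 = 75 ms each
Remaining 1 lookups: 1 * 75 = 75 ms
Total = 115 + 75 = 190 ms

190


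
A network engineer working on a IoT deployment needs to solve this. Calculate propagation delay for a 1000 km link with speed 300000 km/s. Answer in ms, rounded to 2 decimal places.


Given: distance = 1000 km, speed = 300000 km/s
Delay = distance / speed = 1000 / 300000 seconds
Delay in ms = 1000 * 1000 / 300000
Delay = 3.3333 ms
Rounded to 2 dp = 3.33 ms

3.33


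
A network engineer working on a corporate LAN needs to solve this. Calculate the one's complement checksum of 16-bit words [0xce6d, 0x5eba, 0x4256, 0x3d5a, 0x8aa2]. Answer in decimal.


Given words: [0xce6d, 0x5eba, 0x4256, 0x3d5a, 0x8aa2]
Step 1: Sum all words
Raw sum = 52845 + 24250 + 16982 + 15706 + 35490 = 145273
Step 2: Fold carry: (14201 + 2) = 14203
One's complement = ~14203 & 0xFFFF = 51332

51332


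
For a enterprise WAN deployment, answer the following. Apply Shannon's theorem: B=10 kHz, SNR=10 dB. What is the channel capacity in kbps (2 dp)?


Given: B = 10 kHz, SNR = 10 dB
SNR linear = 10^(10/10) = 10
1 + SNR = 11
log2(11) = 3.4594316186
C = 10 * 1000 * 3.4594316186 = 34594.3162 bps
C = 34.594316 kbps -> 34.59 kbps (2 dp)

34.59


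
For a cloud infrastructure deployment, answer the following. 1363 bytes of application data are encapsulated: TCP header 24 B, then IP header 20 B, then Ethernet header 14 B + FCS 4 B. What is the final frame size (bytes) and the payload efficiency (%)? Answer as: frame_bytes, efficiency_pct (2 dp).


TCP segment = 1363 + 24 = 1387 B
IP packet = 1387 + 20 = 1407 B
Ethernet frame = 1407 + 14 + 4 = 1425 B
Efficiency = app / frame = 1363 / 1425 = 0.956491 = 95.6491% -> 95.65% (2 dp)

1425, 95.65


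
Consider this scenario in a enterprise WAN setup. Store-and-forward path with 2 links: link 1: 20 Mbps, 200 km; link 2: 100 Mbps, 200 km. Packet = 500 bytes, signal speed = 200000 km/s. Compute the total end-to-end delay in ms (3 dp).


Packet = 500 bytes = 4000 bits. Store-and-forward: sum (t_trans + t_prop) per link.
Link 1: t_trans = 4000/(20*10^6) s = 0.2000 ms; t_prop = 200/200000 s = 1.0000 ms; subtotal = 1.2000 ms
Link 2: t_trans = 4000/(100*10^6) s = 0.0400 ms; t_prop = 200/200000 s = 1.0000 ms; subtotal = 1.0400 ms
End-to-end = 1.2000 + 1.0400 = 2.2400 ms -> 2.240 ms (3 dp)

2.240


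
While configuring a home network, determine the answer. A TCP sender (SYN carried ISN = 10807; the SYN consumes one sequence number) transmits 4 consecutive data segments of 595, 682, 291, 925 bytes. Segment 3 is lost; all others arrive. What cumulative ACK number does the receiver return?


SYN uses sequence number 10807; first data byte = ISN + 1 = 10808.
Segment 1: SEQ = 10808, len = 595 B, covers [10808, 11402]
Segment 2: SEQ = 11403, len = 682 B, covers [11403, 12084]
Segment 3: SEQ = 12085, len = 291 B, covers [12085, 12375] [LOST]
Segment 4: SEQ = 12376, len = 925 B, covers [12376, 13300]
In-order data received: bytes [10808, 12084] (segments 1..2).
Segment 3 missing -> gap begins at byte 12085; later segments buffered out of order.
Cumulative ACK = next expected in-order byte = 10808 + 595 + 682 = 12085

12085


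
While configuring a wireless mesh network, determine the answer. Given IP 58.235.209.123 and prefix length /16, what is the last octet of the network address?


Given: IP = 58.235.209.123, prefix = /16
Subnet mask = 255.255.0.0
Last octet of IP: 123
Last octet of mask: 0
Network last octet = 123 AND 0 = 0

0


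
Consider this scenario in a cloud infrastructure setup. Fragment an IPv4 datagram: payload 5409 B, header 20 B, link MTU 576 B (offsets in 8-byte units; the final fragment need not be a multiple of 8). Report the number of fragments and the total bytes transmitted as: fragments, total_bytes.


Max data per non-final fragment = floor((MTU - header)/8)*8 = floor((576 - 20)/8)*8 = floor(556/8)*8 = 552 B
Final fragment needs no 8-byte alignment: it can carry up to MTU - header = 556 B
Non-final fragments needed = ceil((payload - 556) / 552) = ceil(4853/552) = ceil(8.7917) = 9
Number of fragments = 9 + 1 = 10
Fragment sizes (data): 9 * 552 B + 441 B (last, 441 <= 556 OK)
Total bytes sent = payload + n_frags * header = 5409 + 10*20 = 5409 + 200 = 5609 B

10, 5609


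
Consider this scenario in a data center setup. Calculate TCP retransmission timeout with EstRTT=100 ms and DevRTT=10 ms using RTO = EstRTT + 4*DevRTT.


Given: EstRTT = 100 ms, DevRTT = 10 ms
Timeout = EstRTT + 4 * DevRTT
4 * DevRTT = 4 * 10 = 40
Timeout = 100 + 40 = 140 ms

140


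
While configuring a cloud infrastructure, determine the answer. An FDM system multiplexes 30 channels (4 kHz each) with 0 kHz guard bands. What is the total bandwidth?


Given: 30 channels, 4 kHz each, guard = 0 kHz
Channel bandwidth = 30 * 4 = 120 kHz
Guard bands = 29 gaps * 0 kHz = 0 kHz
Total = 120 + 0 = 120 kHz

120


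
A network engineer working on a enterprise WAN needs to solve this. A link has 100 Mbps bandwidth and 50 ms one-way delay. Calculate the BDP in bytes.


Given: bandwidth = 100 Mbps, delay = 50 ms
BDP in bits = 100 * 10^6 * 50 / 1000
BDP in bits = 5000000
BDP in bytes = 5000000 / 8 = 625000

625000


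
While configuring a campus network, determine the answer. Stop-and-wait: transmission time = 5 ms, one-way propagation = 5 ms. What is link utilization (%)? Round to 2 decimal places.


Given: Ttrans = 5 ms, Tprop = 5 ms
RTT = 2 * Tprop = 2 * 5 = 10 ms
U = Ttrans / (Ttrans + RTT)
U = 5 / (5 + 10)
U = 5 / 15 = 0.333333
U% = 33.33%

33.33


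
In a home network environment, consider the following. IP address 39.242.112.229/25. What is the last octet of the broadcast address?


Given: IP = 39.242.112.229, prefix = /25
Host bits = 32 - 25 = 7
Network last octet = 229 AND mask = 128
Host part size = 2^7 - 1 = 127
Broadcast last octet = 128 OR 127 = 255

255


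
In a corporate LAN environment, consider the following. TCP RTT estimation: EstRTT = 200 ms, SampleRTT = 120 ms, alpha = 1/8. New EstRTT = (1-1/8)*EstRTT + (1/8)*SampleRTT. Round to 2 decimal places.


Given: EstRTT = 200 ms, SampleRTT = 120 ms, alpha = 1/8
New EstRTT = (1 - alpha) * EstRTT + alpha * SampleRTT
(7/8) * 200 = 175
(1/8) * 120 = 15
New EstRTT = 175 + 15 = 190 ms -> 190.00 ms (2 dp)

190.00


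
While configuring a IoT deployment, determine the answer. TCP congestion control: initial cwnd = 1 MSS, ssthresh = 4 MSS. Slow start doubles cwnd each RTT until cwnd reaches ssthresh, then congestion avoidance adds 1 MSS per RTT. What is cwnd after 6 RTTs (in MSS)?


RTT 0: cwnd = 1 MSS (initial)
RTT 1: cwnd = 2 MSS (slow start, doubled)
RTT 2: cwnd = 4 MSS (slow start, doubled)
RTT 3: cwnd = 5 MSS (congestion avoidance, +1)
RTT 4: cwnd = 6 MSS (congestion avoidance, +1)
RTT 5: cwnd = 7 MSS (congestion avoidance, +1)
RTT 6: cwnd = 8 MSS (congestion avoidance, +1)

8


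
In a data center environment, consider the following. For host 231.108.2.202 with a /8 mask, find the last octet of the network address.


Given: IP = 231.108.2.202, prefix = /8
Subnet mask = 255.0.0.0
Last octet of IP: 202
Last octet of mask: 0
Network last octet = 202 AND 0 = 0

0


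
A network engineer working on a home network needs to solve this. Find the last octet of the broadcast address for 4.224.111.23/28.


Given: IP = 4.224.111.23, prefix = /28
Host bits = 32 - 28 = 4
Network last octet = 23 AND mask = 16
Host part size = 2^4 - 1 = 15
Broadcast last octet = 16 OR 15 = 31

31


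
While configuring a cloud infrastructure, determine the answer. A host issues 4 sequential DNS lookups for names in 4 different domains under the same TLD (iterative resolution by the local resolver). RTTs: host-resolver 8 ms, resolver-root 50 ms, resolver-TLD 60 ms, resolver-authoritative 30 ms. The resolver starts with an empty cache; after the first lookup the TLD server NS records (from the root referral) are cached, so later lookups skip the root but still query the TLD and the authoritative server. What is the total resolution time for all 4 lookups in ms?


Lookup 1 (cold cache): local + root + TLD + auth = 8 + 50 + 60 + 30 = 148 ms
Lookups 2..4 (TLD NS cached -> skip root; new domain -> still ask TLD and auth): local + TLD + auth = 8 + 60 + 30 = 98 ms each
Remaining 3 lookups: 3 * 98 = 294 ms
Total = 148 + 294 = 442 ms

442


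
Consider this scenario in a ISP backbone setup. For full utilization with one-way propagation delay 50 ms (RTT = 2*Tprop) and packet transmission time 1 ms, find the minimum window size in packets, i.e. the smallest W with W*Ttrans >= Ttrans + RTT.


Given: Ttrans = 1 ms, RTT = 100 ms (= 2 * Tprop, Tprop = 50 ms)
Time until first ACK returns = Ttrans + RTT = 1 + 100 = 101 ms
Need W * Ttrans >= Ttrans + RTT  ->  W >= (Ttrans + RTT) / Ttrans
(Ttrans + RTT) / Ttrans = 101 / 1 = 101
W_min = ceil(101) = 101

101


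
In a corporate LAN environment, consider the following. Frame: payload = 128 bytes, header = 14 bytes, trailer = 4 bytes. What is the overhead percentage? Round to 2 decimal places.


Given: payload = 128 B, header = 14 B, trailer = 4 B
Overhead bytes = header + trailer = 14 + 4 = 18
Total frame = payload + overhead = 128 + 18 = 146
Overhead % = 18 / 146 * 100 = 12.3288% -> 12.33% (2 dp)

12.33


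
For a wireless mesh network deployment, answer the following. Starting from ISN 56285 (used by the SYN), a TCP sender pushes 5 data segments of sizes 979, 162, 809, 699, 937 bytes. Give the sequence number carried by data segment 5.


The SYN occupies sequence number ISN = 56285, so the first data byte is ISN + 1 = 56286.
SEQ of data segment i = (ISN + 1) + sum of payload sizes of segments 1..i-1.
Segment 1: SEQ = 56286, payload = 979 bytes
Segment 2: SEQ = 57265, payload = 162 bytes
Segment 3: SEQ = 57427, payload = 809 bytes
Segment 4: SEQ = 58236, payload = 699 bytes
Segment 5: SEQ = 58935, payload = 937 bytes
SEQ of segment 5 = 56286 + 979 + 162 + 809 + 699 = 58935

58935


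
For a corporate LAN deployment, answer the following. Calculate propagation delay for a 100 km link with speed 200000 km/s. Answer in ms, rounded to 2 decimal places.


Given: distance = 100 km, speed = 200000 km/s
Delay = distance / speed = 100 / 200000 seconds
Delay in ms = 100 * 1000 / 200000
Delay = 0.5000 ms
Rounded to 2 dp = 0.50 ms

0.50


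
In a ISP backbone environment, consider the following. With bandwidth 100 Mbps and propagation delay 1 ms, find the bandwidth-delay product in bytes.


Given: bandwidth = 100 Mbps, delay = 1 ms
BDP in bits = 100 * 10^6 * 1 / 1000
BDP in bits = 100000
BDP in bytes = 100000 / 8 = 12500

12500


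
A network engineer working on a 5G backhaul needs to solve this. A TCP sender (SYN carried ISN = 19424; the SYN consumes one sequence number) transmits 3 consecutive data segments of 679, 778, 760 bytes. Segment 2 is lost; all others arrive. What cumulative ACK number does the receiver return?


SYN uses sequence number 19424; first data byte = ISN + 1 = 19425.
Segment 1: SEQ = 19425, len = 679 B, covers [19425, 20103]
Segment 2: SEQ = 20104, len = 778 B, covers [20104, 20881] [LOST]
Segment 3: SEQ = 20882, len = 760 B, covers [20882, 21641]
In-order data received: bytes [19425, 20103] (segments 1..1).
Segment 2 missing -> gap begins at byte 20104; later segments buffered out of order.
Cumulative ACK = next expected in-order byte = 19425 + 679 = 20104

20104


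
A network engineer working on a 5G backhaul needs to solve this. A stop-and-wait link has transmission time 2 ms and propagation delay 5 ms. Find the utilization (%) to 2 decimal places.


Given: Ttrans = 2 ms, Tprop = 5 ms
RTT = 2 * Tprop = 2 * 5 = 10 ms
U = Ttrans / (Ttrans + RTT)
U = 2 / (2 + 10)
U = 2 / 12 = 0.166667
U% = 16.67%

16.67


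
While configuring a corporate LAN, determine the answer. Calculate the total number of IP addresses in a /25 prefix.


Given: CIDR prefix /25
Host bits = 32 - 25 = 7
Total addresses = 2^7 = 128

128


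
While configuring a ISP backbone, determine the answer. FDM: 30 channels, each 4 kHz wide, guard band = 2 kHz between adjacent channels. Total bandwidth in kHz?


Given: 30 channels, 4 kHz each, guard = 2 kHz
Channel bandwidth = 30 * 4 = 120 kHz
Guard bands = 29 gaps * 2 kHz = 58 kHz
Total = 120 + 58 = 178 kHz

178


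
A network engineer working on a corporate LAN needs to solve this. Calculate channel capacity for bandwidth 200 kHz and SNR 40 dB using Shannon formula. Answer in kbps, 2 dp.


Given: B = 200 kHz, SNR = 40 dB
SNR linear = 10^(40/10) = 10000
1 + SNR = 10001
log2(10001) = 13.2878566418
C = 200 * 1000 * 13.2878566418 = 2657571.3284 bps
C = 2657.571328 kbps -> 2657.57 kbps (2 dp)

2657.57


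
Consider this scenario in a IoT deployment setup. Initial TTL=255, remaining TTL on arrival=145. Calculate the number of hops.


Given: initial TTL = 255, received TTL = 145
Hops = initial TTL - received TTL
Hops = 255 - 145 = 110

110


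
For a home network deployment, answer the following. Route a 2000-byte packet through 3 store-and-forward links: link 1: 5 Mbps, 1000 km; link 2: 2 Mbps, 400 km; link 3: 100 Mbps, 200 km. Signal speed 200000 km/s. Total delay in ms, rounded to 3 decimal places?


Packet = 2000 bytes = 16000 bits. Store-and-forward: sum (t_trans + t_prop) per link.
Link 1: t_trans = 16000/(5*10^6) s = 3.2000 ms; t_prop = 1000/200000 s = 5.0000 ms; subtotal = 8.2000 ms
Link 2: t_trans = 16000/(2*10^6) s = 8.0000 ms; t_prop = 400/200000 s = 2.0000 ms; subtotal = 10.0000 ms
Link 3: t_trans = 16000/(100*10^6) s = 0.1600 ms; t_prop = 200/200000 s = 1.0000 ms; subtotal = 1.1600 ms
End-to-end = 8.2000 + 10.0000 + 1.1600 = 19.3600 ms -> 19.360 ms (3 dp)

19.360


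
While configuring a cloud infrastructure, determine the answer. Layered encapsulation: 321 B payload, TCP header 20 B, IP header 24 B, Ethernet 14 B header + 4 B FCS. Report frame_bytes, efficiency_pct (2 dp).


TCP segment = 321 + 20 = 341 B
IP packet = 341 + 24 = 365 B
Ethernet frame = 365 + 14 + 4 = 383 B
Efficiency = app / frame = 321 / 383 = 0.838120 = 83.8120% -> 83.81% (2 dp)

383, 83.81


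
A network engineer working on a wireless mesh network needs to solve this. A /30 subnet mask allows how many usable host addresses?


Given: subnet mask /30
Host bits = 32 - 30 = 2
Total addresses = 2^2 = 4
Usable hosts = 4 - 2 (network + broadcast) = 2

2


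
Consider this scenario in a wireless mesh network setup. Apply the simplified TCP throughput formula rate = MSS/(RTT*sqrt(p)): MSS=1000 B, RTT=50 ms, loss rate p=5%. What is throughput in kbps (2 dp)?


Given: MSS = 1000 bytes, RTT = 50 ms, loss = 5%
RTT in seconds = 50 / 1000 = 0.05
Loss rate = 5% = 0.05
sqrt(loss) = sqrt(0.05) = 0.223606797750
Throughput (bytes/s) = 1000 / (0.05 * 0.223606797750) = 89442.7191
Throughput (kbps) = 89442.7191 * 8 / 1000 = 715.541753 -> 715.54 kbps (2 dp)

715.54


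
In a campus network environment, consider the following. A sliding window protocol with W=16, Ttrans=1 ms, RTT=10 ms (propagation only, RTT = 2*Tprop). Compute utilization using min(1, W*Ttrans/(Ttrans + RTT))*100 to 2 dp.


Given: W = 16, Ttrans = 1 ms, RTT = 10 ms (= 2 * Tprop, Tprop = 5 ms)
Cycle time = Ttrans + RTT = 1 + 10 = 11 ms (first packet sent until its ACK returns)
W * Ttrans = 16 * 1 = 16 ms of sending per cycle
W * Ttrans / (Ttrans + RTT) = 16 / 11 = 1.454545
U = min(1, 1.454545) = 1.000000
U% = 100.00%

100.00


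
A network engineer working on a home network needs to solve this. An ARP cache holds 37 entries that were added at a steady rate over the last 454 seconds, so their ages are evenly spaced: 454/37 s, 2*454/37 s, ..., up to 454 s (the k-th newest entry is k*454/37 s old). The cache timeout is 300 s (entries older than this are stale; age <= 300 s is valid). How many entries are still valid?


Ages are k * 454/37 s for k = 1..37 (spacing = 12.2703 s).
Entry k is valid iff k * 454/37 <= 300 iff k <= 37 * 300 / 454 = 24.4493
n_valid = floor(24.4493) = 24
(n_stale = 37 - 24 = 13)

24


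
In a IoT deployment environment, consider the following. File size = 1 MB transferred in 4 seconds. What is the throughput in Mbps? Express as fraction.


Given: file = 1 MB, time = 4 s
File in Mb = 1 * 8 = 8 Mb
Throughput = 8 / 4 Mbps
Throughput = 2 Mbps

2


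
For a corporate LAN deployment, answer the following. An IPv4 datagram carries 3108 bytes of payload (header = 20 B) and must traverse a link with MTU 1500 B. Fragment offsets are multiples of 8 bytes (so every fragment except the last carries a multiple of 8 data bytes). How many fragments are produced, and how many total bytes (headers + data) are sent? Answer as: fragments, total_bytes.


Max data per non-final fragment = floor((MTU - header)/8)*8 = floor((1500 - 20)/8)*8 = floor(1480/8)*8 = 1480 B
Final fragment needs no 8-byte alignment: it can carry up to MTU - header = 1480 B
Non-final fragments needed = ceil((payload - 1480) / 1480) = ceil(1628/1480) = ceil(1.1000) = 2
Number of fragments = 2 + 1 = 3
Fragment sizes (data): 2 * 1480 B + 148 B (last, 148 <= 1480 OK)
Total bytes sent = payload + n_frags * header = 3108 + 3*20 = 3108 + 60 = 3168 B

3, 3168


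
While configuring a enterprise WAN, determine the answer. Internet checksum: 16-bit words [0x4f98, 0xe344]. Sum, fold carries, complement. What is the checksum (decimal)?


Given words: [0x4f98, 0xe344]
Step 1: Sum all words
Raw sum = 20376 + 58180 = 78556
Step 2: Fold carry: (13020 + 1) = 13021
One's complement = ~13021 & 0xFFFF = 52514

52514


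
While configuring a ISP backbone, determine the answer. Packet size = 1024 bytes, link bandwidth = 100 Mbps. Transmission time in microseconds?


Given: packet = 1024 bytes, bandwidth = 100 Mbps
Packet in bits = 1024 * 8 = 8192 bits
Bandwidth = 100 * 10^6 = 100000000 bps
Time = 8192 / 100000000 seconds
Time in us = 8192 * 10^6 / 100000000 = 81.92

81.92


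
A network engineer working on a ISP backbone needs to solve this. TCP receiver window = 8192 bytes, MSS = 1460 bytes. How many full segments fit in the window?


Given: RWND = 8192 bytes, MSS = 1460 bytes
Full segments = floor(RWND / MSS)
Full segments = floor(8192 / 1460)
Full segments = floor(5.611) = 5

5


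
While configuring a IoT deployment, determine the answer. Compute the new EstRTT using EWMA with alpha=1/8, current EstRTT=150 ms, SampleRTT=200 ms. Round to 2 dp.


Given: EstRTT = 150 ms, SampleRTT = 200 ms, alpha = 1/8
New EstRTT = (1 - alpha) * EstRTT + alpha * SampleRTT
(7/8) * 150 = 131.25
(1/8) * 200 = 25
New EstRTT = 131.25 + 25 = 156.25 ms -> 156.25 ms (2 dp)

156.25


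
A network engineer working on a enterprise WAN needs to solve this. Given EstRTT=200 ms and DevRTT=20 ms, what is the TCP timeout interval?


Given: EstRTT = 200 ms, DevRTT = 20 ms
Timeout = EstRTT + 4 * DevRTT
4 * DevRTT = 4 * 20 = 80
Timeout = 200 + 80 = 280 ms

280


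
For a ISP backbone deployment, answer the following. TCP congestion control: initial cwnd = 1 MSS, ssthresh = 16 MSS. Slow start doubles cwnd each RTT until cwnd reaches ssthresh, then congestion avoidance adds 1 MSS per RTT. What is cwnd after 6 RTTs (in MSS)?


RTT 0: cwnd = 1 MSS (initial)
RTT 1: cwnd = 2 MSS (slow start, doubled)
RTT 2: cwnd = 4 MSS (slow start, doubled)
RTT 3: cwnd = 8 MSS (slow start, doubled)
RTT 4: cwnd = 16 MSS (slow start, doubled)
RTT 5: cwnd = 17 MSS (congestion avoidance, +1)
RTT 6: cwnd = 18 MSS (congestion avoidance, +1)

18


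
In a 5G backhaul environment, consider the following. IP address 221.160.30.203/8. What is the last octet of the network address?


Given: IP = 221.160.30.203, prefix = /8
Subnet mask = 255.0.0.0
Last octet of IP: 203
Last octet of mask: 0
Network last octet = 203 AND 0 = 0

0


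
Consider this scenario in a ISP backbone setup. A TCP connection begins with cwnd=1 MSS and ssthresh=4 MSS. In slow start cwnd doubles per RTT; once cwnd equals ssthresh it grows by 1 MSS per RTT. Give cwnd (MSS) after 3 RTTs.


RTT 0: cwnd = 1 MSS (initial)
RTT 1: cwnd = 2 MSS (slow start, doubled)
RTT 2: cwnd = 4 MSS (slow start, doubled)
RTT 3: cwnd = 5 MSS (congestion avoidance, +1)

5


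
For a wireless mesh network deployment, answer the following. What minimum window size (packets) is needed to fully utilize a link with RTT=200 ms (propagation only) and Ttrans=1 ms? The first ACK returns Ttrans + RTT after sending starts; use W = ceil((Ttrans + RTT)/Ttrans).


Given: Ttrans = 1 ms, RTT = 200 ms (= 2 * Tprop, Tprop = 100 ms)
Time until first ACK returns = Ttrans + RTT = 1 + 200 = 201 ms
Need W * Ttrans >= Ttrans + RTT  ->  W >= (Ttrans + RTT) / Ttrans
(Ttrans + RTT) / Ttrans = 201 / 1 = 201
W_min = ceil(201) = 201

201


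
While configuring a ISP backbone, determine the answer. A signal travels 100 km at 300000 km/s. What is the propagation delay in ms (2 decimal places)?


Given: distance = 100 km, speed = 300000 km/s
Delay = distance / speed = 100 / 300000 seconds
Delay in ms = 100 * 1000 / 300000
Delay = 0.3333 ms
Rounded to 2 dp = 0.33 ms

0.33


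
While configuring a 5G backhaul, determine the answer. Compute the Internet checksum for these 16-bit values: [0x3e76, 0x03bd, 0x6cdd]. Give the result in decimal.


Given words: [0x3e76, 0x03bd, 0x6cdd]
Step 1: Sum all words
Raw sum = 15990 + 957 + 27869 = 44816
One's complement = ~44816 & 0xFFFF = 20719

20719


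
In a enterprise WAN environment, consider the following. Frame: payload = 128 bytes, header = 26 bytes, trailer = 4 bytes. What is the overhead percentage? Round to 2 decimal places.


Given: payload = 128 B, header = 26 B, trailer = 4 B
Overhead bytes = header + trailer = 26 + 4 = 30
Total frame = payload + overhead = 128 + 30 = 158
Overhead % = 30 / 158 * 100 = 18.9873% -> 18.99% (2 dp)

18.99


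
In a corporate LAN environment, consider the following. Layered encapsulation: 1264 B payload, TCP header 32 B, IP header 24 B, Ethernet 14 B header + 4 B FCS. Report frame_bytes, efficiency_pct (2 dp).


TCP segment = 1264 + 32 = 1296 B
IP packet = 1296 + 24 = 1320 B
Ethernet frame = 1320 + 14 + 4 = 1338 B
Efficiency = app / frame = 1264 / 1338 = 0.944694 = 94.4694% -> 94.47% (2 dp)

1338, 94.47


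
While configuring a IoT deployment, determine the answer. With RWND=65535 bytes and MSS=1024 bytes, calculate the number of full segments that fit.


Given: RWND = 65535 bytes, MSS = 1024 bytes
Full segments = floor(RWND / MSS)
Full segments = floor(65535 / 1024)
Full segments = floor(63.999) = 63

63


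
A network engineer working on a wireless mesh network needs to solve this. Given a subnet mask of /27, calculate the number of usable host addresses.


Given: subnet mask /27
Host bits = 32 - 27 = 5
Total addresses = 2^5 = 32
Usable hosts = 32 - 2 (network + broadcast) = 30

30


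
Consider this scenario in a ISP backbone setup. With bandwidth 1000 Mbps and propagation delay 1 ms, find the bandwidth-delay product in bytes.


Given: bandwidth = 1000 Mbps, delay = 1 ms
BDP in bits = 1000 * 10^6 * 1 / 1000
BDP in bits = 1000000
BDP in bytes = 1000000 / 8 = 125000

125000


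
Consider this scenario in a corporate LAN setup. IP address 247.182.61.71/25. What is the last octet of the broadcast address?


Given: IP = 247.182.61.71, prefix = /25
Host bits = 32 - 25 = 7
Network last octet = 71 AND mask = 0
Host part size = 2^7 - 1 = 127
Broadcast last octet = 0 OR 127 = 127

127


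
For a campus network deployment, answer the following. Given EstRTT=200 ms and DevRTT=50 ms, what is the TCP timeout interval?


Given: EstRTT = 200 ms, DevRTT = 50 ms
Timeout = EstRTT + 4 * DevRTT
4 * DevRTT = 4 * 50 = 200
Timeout = 200 + 200 = 400 ms

400


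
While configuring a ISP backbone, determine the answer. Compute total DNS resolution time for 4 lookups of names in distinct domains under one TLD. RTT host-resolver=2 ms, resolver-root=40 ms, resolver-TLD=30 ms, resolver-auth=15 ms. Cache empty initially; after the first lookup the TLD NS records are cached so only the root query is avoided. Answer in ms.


Lookup 1 (cold cache): local + root + TLD + auth = 2 + 40 + 30 + 15 = 87 ms
Lookups 2..4 (TLD NS cached -> skip root; new domain -> still ask TLD and auth): local + TLD + auth = 2 + 30 + 15 = 47 ms each
Remaining 3 lookups: 3 * 47 = 141 ms
Total = 87 + 141 = 228 ms

228


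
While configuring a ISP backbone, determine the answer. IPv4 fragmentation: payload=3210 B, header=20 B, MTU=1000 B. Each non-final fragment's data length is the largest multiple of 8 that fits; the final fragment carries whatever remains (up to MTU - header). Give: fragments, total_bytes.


Max data per non-final fragment = floor((MTU - header)/8)*8 = floor((1000 - 20)/8)*8 = floor(980/8)*8 = 976 B
Final fragment needs no 8-byte alignment: it can carry up to MTU - header = 980 B
Non-final fragments needed = ceil((payload - 980) / 976) = ceil(2230/976) = ceil(2.2848) = 3
Number of fragments = 3 + 1 = 4
Fragment sizes (data): 3 * 976 B + 282 B (last, 282 <= 980 OK)
Total bytes sent = payload + n_frags * header = 3210 + 4*20 = 3210 + 80 = 3290 B

4, 3290


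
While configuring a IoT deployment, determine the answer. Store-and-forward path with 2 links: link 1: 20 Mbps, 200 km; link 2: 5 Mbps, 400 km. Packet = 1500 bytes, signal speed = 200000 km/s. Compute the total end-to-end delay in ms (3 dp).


Packet = 1500 bytes = 12000 bits. Store-and-forward: sum (t_trans + t_prop) per link.
Link 1: t_trans = 12000/(20*10^6) s = 0.6000 ms; t_prop = 200/200000 s = 1.0000 ms; subtotal = 1.6000 ms
Link 2: t_trans = 12000/(5*10^6) s = 2.4000 ms; t_prop = 400/200000 s = 2.0000 ms; subtotal = 4.4000 ms
End-to-end = 1.6000 + 4.4000 = 6.0000 ms -> 6.000 ms (3 dp)

6.000


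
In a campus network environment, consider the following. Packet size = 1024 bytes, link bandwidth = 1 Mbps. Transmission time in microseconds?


Given: packet = 1024 bytes, bandwidth = 1 Mbps
Packet in bits = 1024 * 8 = 8192 bits
Bandwidth = 1 * 10^6 = 1000000 bps
Time = 8192 / 1000000 seconds
Time in us = 8192 * 10^6 / 1000000 = 8192

8192


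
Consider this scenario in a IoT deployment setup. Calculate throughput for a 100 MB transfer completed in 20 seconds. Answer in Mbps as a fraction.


Given: file = 100 MB, time = 20 s
File in Mb = 100 * 8 = 800 Mb
Throughput = 800 / 20 Mbps
Throughput = 40 Mbps

40


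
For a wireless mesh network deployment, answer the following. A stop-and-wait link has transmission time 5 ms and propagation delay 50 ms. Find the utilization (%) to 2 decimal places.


Given: Ttrans = 5 ms, Tprop = 50 ms
RTT = 2 * Tprop = 2 * 50 = 100 ms
U = Ttrans / (Ttrans + RTT)
U = 5 / (5 + 100)
U = 5 / 105 = 0.047619
U% = 4.76%

4.76


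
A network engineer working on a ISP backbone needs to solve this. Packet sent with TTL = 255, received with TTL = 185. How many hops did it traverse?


Given: initial TTL = 255, received TTL = 185
Hops = initial TTL - received TTL
Hops = 255 - 185 = 70

70


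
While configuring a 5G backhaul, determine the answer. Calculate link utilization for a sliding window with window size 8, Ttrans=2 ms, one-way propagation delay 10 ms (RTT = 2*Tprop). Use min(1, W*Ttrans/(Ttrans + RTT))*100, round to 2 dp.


Given: W = 8, Ttrans = 2 ms, RTT = 20 ms (= 2 * Tprop, Tprop = 10 ms)
Cycle time = Ttrans + RTT = 2 + 20 = 22 ms (first packet sent until its ACK returns)
W * Ttrans = 8 * 2 = 16 ms of sending per cycle
W * Ttrans / (Ttrans + RTT) = 16 / 22 = 0.727273
U = min(1, 0.727273) = 0.727273
U% = 72.73%

72.73


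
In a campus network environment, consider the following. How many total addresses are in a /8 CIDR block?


Given: CIDR prefix /8
Host bits = 32 - 8 = 24
Total addresses = 2^24 = 16777216

16777216


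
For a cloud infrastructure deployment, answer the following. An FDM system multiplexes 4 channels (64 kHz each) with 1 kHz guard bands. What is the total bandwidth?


Given: 4 channels, 64 kHz each, guard = 1 kHz
Channel bandwidth = 4 * 64 = 256 kHz
Guard bands = 3 gaps * 1 kHz = 3 kHz
Total = 256 + 3 = 259 kHz

259


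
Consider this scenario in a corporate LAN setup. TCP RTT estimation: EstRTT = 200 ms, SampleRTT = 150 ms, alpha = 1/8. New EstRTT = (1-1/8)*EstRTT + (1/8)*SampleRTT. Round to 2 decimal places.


Given: EstRTT = 200 ms, SampleRTT = 150 ms, alpha = 1/8
New EstRTT = (1 - alpha) * EstRTT + alpha * SampleRTT
(7/8) * 200 = 175
(1/8) * 150 = 18.75
New EstRTT = 175 + 18.75 = 193.75 ms -> 193.75 ms (2 dp)

193.75


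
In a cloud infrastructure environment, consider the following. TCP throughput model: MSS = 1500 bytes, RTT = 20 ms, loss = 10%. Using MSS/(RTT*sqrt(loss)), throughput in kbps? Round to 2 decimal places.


Given: MSS = 1500 bytes, RTT = 20 ms, loss = 10%
RTT in seconds = 20 / 1000 = 0.02
Loss rate = 10% = 0.1
sqrt(loss) = sqrt(0.1) = 0.316227766017
Throughput (bytes/s) = 1500 / (0.02 * 0.316227766017) = 237170.8245
Throughput (kbps) = 237170.8245 * 8 / 1000 = 1897.366596 -> 1897.37 kbps (2 dp)

1897.37


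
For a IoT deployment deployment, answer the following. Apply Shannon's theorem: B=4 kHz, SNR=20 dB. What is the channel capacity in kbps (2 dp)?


Given: B = 4 kHz, SNR = 20 dB
SNR linear = 10^(20/10) = 100
1 + SNR = 101
log2(101) = 6.6582114828
C = 4 * 1000 * 6.6582114828 = 26632.8459 bps
C = 26.632846 kbps -> 26.63 kbps (2 dp)

26.63
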